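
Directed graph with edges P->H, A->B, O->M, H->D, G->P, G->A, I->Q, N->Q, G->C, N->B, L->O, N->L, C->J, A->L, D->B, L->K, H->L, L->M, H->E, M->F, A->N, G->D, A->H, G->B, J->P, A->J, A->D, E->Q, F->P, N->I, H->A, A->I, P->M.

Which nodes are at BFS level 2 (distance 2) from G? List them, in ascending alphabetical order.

Level 0: G
Level 1: A, B, C, D, P
Level 2: H, I, J, L, M, N
Level 3: E, F, K, O, Q

H, I, J, L, M, N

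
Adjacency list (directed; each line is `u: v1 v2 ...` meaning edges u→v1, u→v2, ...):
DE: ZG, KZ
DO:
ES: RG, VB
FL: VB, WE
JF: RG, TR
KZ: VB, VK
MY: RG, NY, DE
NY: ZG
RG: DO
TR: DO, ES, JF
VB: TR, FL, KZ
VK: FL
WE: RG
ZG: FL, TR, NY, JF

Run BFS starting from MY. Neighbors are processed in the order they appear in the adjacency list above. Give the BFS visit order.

MY → RG → NY → DE → DO → ZG → KZ → FL → TR → JF → VB → VK → WE → ES

Visit MY; enqueue RG, NY, DE → queue [RG, NY, DE]
Visit RG; enqueue DO → queue [NY, DE, DO]
Visit NY; enqueue ZG → queue [DE, DO, ZG]
Visit DE; enqueue KZ → queue [DO, ZG, KZ]
Visit DO → queue [ZG, KZ]
Visit ZG; enqueue FL, TR, JF → queue [KZ, FL, TR, JF]
Visit KZ; enqueue VB, VK → queue [FL, TR, JF, VB, VK]
Visit FL; enqueue WE → queue [TR, JF, VB, VK, WE]
Visit TR; enqueue ES → queue [JF, VB, VK, WE, ES]
Visit JF → queue [VB, VK, WE, ES]
Visit VB → queue [VK, WE, ES]
Visit VK → queue [WE, ES]
Visit WE → queue [ES]
Visit ES → queue []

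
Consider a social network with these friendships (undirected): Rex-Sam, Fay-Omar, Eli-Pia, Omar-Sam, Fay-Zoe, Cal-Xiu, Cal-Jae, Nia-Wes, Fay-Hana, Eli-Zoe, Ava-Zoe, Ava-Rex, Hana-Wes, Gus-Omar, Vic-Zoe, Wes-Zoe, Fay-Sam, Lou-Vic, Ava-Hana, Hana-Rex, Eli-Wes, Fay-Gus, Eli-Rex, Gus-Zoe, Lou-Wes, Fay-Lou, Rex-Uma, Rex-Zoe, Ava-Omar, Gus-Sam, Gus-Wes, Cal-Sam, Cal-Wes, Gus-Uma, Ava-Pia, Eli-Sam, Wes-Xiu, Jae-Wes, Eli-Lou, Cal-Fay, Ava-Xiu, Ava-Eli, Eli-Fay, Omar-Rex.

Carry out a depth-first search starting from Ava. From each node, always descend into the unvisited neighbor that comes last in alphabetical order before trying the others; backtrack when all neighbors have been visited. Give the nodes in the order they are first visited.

Visit Ava
Ava → Zoe
Zoe → Wes
Wes → Xiu
Xiu → Cal
Cal → Sam
Sam → Rex
Rex → Uma
Uma → Gus
Gus → Omar
Omar → Fay
Fay → Lou
Lou → Vic
Lou → Eli
Eli → Pia
Fay → Hana
Cal → Jae
Wes → Nia

Ava, Zoe, Wes, Xiu, Cal, Sam, Rex, Uma, Gus, Omar, Fay, Lou, Vic, Eli, Pia, Hana, Jae, Nia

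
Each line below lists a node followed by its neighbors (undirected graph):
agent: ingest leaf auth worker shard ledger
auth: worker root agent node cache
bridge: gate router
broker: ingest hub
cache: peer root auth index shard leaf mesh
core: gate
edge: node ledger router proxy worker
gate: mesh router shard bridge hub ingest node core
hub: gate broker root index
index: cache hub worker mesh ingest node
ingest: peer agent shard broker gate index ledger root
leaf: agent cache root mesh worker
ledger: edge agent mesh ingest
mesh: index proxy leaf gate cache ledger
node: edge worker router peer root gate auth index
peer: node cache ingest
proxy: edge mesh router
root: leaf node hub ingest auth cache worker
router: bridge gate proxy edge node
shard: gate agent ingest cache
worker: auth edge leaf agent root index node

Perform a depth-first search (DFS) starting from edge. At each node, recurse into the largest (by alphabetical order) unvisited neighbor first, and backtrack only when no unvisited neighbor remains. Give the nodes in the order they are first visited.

Visit edge
edge → worker
worker → root
root → node
node → router
router → proxy
proxy → mesh
mesh → ledger
ledger → ingest
ingest → shard
shard → gate
gate → hub
hub → index
index → cache
cache → peer
cache → leaf
leaf → agent
agent → auth
hub → broker
gate → core
gate → bridge

edge worker root node router proxy mesh ledger ingest shard gate hub index cache peer leaf agent auth broker core bridge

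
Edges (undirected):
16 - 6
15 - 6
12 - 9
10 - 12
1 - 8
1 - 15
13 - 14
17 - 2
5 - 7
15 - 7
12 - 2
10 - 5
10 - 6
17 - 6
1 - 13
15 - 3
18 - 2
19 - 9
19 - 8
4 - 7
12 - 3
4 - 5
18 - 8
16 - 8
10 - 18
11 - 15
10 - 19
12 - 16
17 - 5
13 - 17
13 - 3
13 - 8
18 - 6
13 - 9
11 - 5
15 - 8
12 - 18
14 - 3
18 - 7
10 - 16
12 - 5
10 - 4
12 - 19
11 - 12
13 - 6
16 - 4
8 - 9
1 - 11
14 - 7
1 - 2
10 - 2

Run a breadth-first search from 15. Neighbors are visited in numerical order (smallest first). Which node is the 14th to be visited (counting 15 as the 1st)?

Visit 15; enqueue 1, 3, 6, 7, 8, 11 → queue [1, 3, 6, 7, 8, 11]
Visit 1; enqueue 2, 13 → queue [3, 6, 7, 8, 11, 2, 13]
Visit 3; enqueue 12, 14 → queue [6, 7, 8, 11, 2, 13, 12, 14]
Visit 6; enqueue 10, 16, 17, 18 → queue [7, 8, 11, 2, 13, 12, 14, 10, 16, 17, 18]
Visit 7; enqueue 4, 5 → queue [8, 11, 2, 13, 12, 14, 10, 16, 17, 18, 4, 5]
Visit 8; enqueue 9, 19 → queue [11, 2, 13, 12, 14, 10, 16, 17, 18, 4, 5, 9, 19]
Visit 11 → queue [2, 13, 12, 14, 10, 16, 17, 18, 4, 5, 9, 19]
Visit 2 → queue [13, 12, 14, 10, 16, 17, 18, 4, 5, 9, 19]
Visit 13 → queue [12, 14, 10, 16, 17, 18, 4, 5, 9, 19]
Visit 12 → queue [14, 10, 16, 17, 18, 4, 5, 9, 19]
Visit 14 → queue [10, 16, 17, 18, 4, 5, 9, 19]
Visit 10 → queue [16, 17, 18, 4, 5, 9, 19]
Visit 16 → queue [17, 18, 4, 5, 9, 19]
Visit 17 → queue [18, 4, 5, 9, 19]
Visit 18 → queue [4, 5, 9, 19]
Visit 4 → queue [5, 9, 19]
Visit 5 → queue [9, 19]
Visit 9 → queue [19]
Visit 19 → queue []

Visit order: 15, 1, 3, 6, 7, 8, 11, 2, 13, 12, 14, 10, 16, 17, 18, 4, 5, 9, 19

17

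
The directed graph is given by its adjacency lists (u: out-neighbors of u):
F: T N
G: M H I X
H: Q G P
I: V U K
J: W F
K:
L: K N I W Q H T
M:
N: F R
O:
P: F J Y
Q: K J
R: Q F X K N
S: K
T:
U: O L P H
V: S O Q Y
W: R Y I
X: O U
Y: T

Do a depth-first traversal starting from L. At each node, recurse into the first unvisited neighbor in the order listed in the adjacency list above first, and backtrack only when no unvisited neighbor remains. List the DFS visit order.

Visit L
L → K
L → N
N → F
F → T
N → R
R → Q
Q → J
J → W
W → Y
W → I
I → V
V → S
V → O
I → U
U → P
U → H
H → G
G → M
G → X

L -> K -> N -> F -> T -> R -> Q -> J -> W -> Y -> I -> V -> S -> O -> U -> P -> H -> G -> M -> X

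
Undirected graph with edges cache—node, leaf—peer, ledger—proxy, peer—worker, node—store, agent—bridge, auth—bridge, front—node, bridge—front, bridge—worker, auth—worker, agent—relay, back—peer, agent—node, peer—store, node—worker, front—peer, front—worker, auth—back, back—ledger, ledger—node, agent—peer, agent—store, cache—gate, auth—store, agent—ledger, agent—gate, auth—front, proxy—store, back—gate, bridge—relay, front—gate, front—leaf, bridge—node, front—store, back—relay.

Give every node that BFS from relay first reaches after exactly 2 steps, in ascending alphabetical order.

Level 0: relay
Level 1: agent, back, bridge
Level 2: auth, front, gate, ledger, node, peer, store, worker
Level 3: cache, leaf, proxy

auth, front, gate, ledger, node, peer, store, worker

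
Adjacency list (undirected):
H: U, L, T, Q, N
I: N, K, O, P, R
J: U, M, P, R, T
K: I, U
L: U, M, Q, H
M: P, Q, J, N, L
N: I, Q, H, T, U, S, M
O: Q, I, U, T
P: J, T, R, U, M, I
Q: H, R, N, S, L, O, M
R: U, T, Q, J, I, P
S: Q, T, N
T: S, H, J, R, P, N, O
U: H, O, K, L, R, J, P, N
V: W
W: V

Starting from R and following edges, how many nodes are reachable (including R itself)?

BFS from R visits: R, I, J, P, Q, T, U, K, N, O, M, H, L, S
Reachable nodes: 14 of 16 total.

14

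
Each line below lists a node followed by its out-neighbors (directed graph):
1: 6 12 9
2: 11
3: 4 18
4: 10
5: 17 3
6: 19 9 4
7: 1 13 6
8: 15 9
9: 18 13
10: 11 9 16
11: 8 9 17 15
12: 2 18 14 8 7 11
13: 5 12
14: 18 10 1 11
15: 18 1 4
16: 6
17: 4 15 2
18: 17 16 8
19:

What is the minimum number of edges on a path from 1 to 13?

Level 0: 1
Level 1: 6, 9, 12
Level 2: 2, 4, 7, 8, 11, 13, 14, 18, 19
Level 3: 5, 10, 15, 16, 17
Level 4: 3
13 first appears at level 2.

2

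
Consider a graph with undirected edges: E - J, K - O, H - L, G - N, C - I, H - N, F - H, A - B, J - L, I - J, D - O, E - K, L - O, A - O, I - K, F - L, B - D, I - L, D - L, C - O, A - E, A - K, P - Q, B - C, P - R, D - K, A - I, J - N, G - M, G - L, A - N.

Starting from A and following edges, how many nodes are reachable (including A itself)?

BFS from A visits: A, O, N, K, I, E, B, L, D, C, J, H, G, F, M
Reachable nodes: 15 of 18 total.

15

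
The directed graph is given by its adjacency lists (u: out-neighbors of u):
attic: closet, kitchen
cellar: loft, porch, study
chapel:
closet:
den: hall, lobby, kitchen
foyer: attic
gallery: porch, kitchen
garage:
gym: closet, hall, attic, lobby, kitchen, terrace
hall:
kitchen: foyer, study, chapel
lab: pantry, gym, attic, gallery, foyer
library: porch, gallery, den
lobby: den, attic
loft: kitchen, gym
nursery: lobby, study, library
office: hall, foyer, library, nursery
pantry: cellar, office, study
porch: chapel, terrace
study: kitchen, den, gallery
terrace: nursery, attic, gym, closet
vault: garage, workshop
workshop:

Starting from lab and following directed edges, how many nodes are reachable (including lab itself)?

20

BFS from lab visits: lab, pantry, gym, gallery, foyer, attic, study, office, cellar, terrace, lobby, kitchen, hall, closet, porch, den, nursery, library, loft, chapel
Reachable nodes: 20 of 23 total.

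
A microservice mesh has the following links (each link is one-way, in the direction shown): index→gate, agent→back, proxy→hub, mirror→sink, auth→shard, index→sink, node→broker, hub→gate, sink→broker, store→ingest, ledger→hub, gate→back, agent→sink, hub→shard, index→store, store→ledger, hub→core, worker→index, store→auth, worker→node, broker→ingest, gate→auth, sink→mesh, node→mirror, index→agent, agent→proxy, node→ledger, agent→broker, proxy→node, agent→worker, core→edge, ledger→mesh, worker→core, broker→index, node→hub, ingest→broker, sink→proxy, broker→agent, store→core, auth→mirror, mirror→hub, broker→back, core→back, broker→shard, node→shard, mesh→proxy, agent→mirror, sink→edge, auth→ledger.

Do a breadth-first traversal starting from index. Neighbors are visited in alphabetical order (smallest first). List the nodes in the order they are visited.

Visit index; enqueue agent, gate, sink, store → queue [agent, gate, sink, store]
Visit agent; enqueue back, broker, mirror, proxy, worker → queue [gate, sink, store, back, broker, mirror, proxy, worker]
Visit gate; enqueue auth → queue [sink, store, back, broker, mirror, proxy, worker, auth]
Visit sink; enqueue edge, mesh → queue [store, back, broker, mirror, proxy, worker, auth, edge, mesh]
Visit store; enqueue core, ingest, ledger → queue [back, broker, mirror, proxy, worker, auth, edge, mesh, core, ingest, ledger]
Visit back → queue [broker, mirror, proxy, worker, auth, edge, mesh, core, ingest, ledger]
Visit broker; enqueue shard → queue [mirror, proxy, worker, auth, edge, mesh, core, ingest, ledger, shard]
Visit mirror; enqueue hub → queue [proxy, worker, auth, edge, mesh, core, ingest, ledger, shard, hub]
Visit proxy; enqueue node → queue [worker, auth, edge, mesh, core, ingest, ledger, shard, hub, node]
Visit worker → queue [auth, edge, mesh, core, ingest, ledger, shard, hub, node]
Visit auth → queue [edge, mesh, core, ingest, ledger, shard, hub, node]
Visit edge → queue [mesh, core, ingest, ledger, shard, hub, node]
Visit mesh → queue [core, ingest, ledger, shard, hub, node]
Visit core → queue [ingest, ledger, shard, hub, node]
Visit ingest → queue [ledger, shard, hub, node]
Visit ledger → queue [shard, hub, node]
Visit shard → queue [hub, node]
Visit hub → queue [node]
Visit node → queue []

index → agent → gate → sink → store → back → broker → mirror → proxy → worker → auth → edge → mesh → core → ingest → ledger → shard → hub → node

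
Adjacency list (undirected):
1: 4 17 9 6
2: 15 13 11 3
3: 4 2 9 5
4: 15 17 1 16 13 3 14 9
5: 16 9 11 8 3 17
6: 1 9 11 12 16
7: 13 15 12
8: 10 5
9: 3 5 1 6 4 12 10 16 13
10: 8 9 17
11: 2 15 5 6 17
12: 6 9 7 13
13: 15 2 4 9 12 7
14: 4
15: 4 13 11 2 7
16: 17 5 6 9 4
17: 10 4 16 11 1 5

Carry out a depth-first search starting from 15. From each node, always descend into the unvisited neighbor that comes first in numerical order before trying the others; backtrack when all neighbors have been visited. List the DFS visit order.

15 → 2 → 3 → 4 → 1 → 6 → 9 → 5 → 8 → 10 → 17 → 11 → 16 → 12 → 7 → 13 → 14

Visit 15
15 → 2
2 → 3
3 → 4
4 → 1
1 → 6
6 → 9
9 → 5
5 → 8
8 → 10
10 → 17
17 → 11
17 → 16
9 → 12
12 → 7
7 → 13
4 → 14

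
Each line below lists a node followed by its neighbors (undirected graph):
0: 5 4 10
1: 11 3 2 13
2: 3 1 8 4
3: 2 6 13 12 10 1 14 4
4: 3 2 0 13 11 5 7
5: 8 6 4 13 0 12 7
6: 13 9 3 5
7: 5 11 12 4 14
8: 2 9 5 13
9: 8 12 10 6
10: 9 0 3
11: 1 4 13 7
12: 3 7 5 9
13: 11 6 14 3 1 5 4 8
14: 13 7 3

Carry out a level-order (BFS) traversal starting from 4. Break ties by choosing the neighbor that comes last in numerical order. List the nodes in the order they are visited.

4 → 13 → 11 → 7 → 5 → 3 → 2 → 0 → 14 → 8 → 6 → 1 → 12 → 10 → 9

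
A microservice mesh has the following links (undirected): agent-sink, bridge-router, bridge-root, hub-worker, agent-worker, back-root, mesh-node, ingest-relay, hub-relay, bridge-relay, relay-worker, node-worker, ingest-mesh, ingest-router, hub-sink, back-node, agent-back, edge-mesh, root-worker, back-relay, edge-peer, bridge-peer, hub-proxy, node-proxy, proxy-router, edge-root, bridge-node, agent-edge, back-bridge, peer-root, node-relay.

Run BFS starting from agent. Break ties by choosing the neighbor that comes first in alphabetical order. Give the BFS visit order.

Visit agent; enqueue back, edge, sink, worker → queue [back, edge, sink, worker]
Visit back; enqueue bridge, node, relay, root → queue [edge, sink, worker, bridge, node, relay, root]
Visit edge; enqueue mesh, peer → queue [sink, worker, bridge, node, relay, root, mesh, peer]
Visit sink; enqueue hub → queue [worker, bridge, node, relay, root, mesh, peer, hub]
Visit worker → queue [bridge, node, relay, root, mesh, peer, hub]
Visit bridge; enqueue router → queue [node, relay, root, mesh, peer, hub, router]
Visit node; enqueue proxy → queue [relay, root, mesh, peer, hub, router, proxy]
Visit relay; enqueue ingest → queue [root, mesh, peer, hub, router, proxy, ingest]
Visit root → queue [mesh, peer, hub, router, proxy, ingest]
Visit mesh → queue [peer, hub, router, proxy, ingest]
Visit peer → queue [hub, router, proxy, ingest]
Visit hub → queue [router, proxy, ingest]
Visit router → queue [proxy, ingest]
Visit proxy → queue [ingest]
Visit ingest → queue []

agent → back → edge → sink → worker → bridge → node → relay → root → mesh → peer → hub → router → proxy → ingest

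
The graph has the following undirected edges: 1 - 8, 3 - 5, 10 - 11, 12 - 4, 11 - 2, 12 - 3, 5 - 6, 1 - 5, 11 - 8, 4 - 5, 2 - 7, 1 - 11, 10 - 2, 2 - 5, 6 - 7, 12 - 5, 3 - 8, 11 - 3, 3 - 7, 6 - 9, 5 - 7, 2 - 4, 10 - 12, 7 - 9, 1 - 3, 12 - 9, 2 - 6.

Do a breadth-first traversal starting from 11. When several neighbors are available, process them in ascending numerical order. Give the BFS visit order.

Visit 11; enqueue 1, 2, 3, 8, 10 → queue [1, 2, 3, 8, 10]
Visit 1; enqueue 5 → queue [2, 3, 8, 10, 5]
Visit 2; enqueue 4, 6, 7 → queue [3, 8, 10, 5, 4, 6, 7]
Visit 3; enqueue 12 → queue [8, 10, 5, 4, 6, 7, 12]
Visit 8 → queue [10, 5, 4, 6, 7, 12]
Visit 10 → queue [5, 4, 6, 7, 12]
Visit 5 → queue [4, 6, 7, 12]
Visit 4 → queue [6, 7, 12]
Visit 6; enqueue 9 → queue [7, 12, 9]
Visit 7 → queue [12, 9]
Visit 12 → queue [9]
Visit 9 → queue []

11, 1, 2, 3, 8, 10, 5, 4, 6, 7, 12, 9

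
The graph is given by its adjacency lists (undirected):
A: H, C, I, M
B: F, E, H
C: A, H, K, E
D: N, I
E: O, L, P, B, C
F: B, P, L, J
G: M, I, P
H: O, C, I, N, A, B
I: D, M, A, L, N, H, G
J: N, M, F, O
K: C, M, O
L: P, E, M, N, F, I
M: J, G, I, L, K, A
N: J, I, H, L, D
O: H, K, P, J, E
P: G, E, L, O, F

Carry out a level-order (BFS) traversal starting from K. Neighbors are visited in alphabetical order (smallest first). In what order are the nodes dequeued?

K → C → M → O → A → E → H → G → I → J → L → P → B → N → D → F

Visit K; enqueue C, M, O → queue [C, M, O]
Visit C; enqueue A, E, H → queue [M, O, A, E, H]
Visit M; enqueue G, I, J, L → queue [O, A, E, H, G, I, J, L]
Visit O; enqueue P → queue [A, E, H, G, I, J, L, P]
Visit A → queue [E, H, G, I, J, L, P]
Visit E; enqueue B → queue [H, G, I, J, L, P, B]
Visit H; enqueue N → queue [G, I, J, L, P, B, N]
Visit G → queue [I, J, L, P, B, N]
Visit I; enqueue D → queue [J, L, P, B, N, D]
Visit J; enqueue F → queue [L, P, B, N, D, F]
Visit L → queue [P, B, N, D, F]
Visit P → queue [B, N, D, F]
Visit B → queue [N, D, F]
Visit N → queue [D, F]
Visit D → queue [F]
Visit F → queue []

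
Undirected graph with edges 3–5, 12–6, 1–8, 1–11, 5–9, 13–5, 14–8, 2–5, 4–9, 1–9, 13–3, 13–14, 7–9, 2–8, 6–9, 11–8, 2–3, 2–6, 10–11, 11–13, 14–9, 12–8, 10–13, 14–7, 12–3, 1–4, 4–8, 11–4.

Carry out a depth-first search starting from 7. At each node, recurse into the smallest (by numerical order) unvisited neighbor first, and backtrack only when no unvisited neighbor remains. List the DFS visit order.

7, 9, 1, 4, 8, 2, 3, 5, 13, 10, 11, 14, 12, 6

Visit 7
7 → 9
9 → 1
1 → 4
4 → 8
8 → 2
2 → 3
3 → 5
5 → 13
13 → 10
10 → 11
13 → 14
3 → 12
12 → 6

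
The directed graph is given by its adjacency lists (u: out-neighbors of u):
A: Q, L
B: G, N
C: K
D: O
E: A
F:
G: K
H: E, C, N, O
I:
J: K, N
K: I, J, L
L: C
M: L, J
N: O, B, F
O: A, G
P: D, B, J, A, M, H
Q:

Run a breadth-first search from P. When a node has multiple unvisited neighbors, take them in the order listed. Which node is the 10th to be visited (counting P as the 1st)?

N

Visit P; enqueue D, B, J, A, M, H → queue [D, B, J, A, M, H]
Visit D; enqueue O → queue [B, J, A, M, H, O]
Visit B; enqueue G, N → queue [J, A, M, H, O, G, N]
Visit J; enqueue K → queue [A, M, H, O, G, N, K]
Visit A; enqueue Q, L → queue [M, H, O, G, N, K, Q, L]
Visit M → queue [H, O, G, N, K, Q, L]
Visit H; enqueue E, C → queue [O, G, N, K, Q, L, E, C]
Visit O → queue [G, N, K, Q, L, E, C]
Visit G → queue [N, K, Q, L, E, C]
Visit N; enqueue F → queue [K, Q, L, E, C, F]
Visit K; enqueue I → queue [Q, L, E, C, F, I]
Visit Q → queue [L, E, C, F, I]
Visit L → queue [E, C, F, I]
Visit E → queue [C, F, I]
Visit C → queue [F, I]
Visit F → queue [I]
Visit I → queue []

Visit order: P, D, B, J, A, M, H, O, G, N, K, Q, L, E, C, F, I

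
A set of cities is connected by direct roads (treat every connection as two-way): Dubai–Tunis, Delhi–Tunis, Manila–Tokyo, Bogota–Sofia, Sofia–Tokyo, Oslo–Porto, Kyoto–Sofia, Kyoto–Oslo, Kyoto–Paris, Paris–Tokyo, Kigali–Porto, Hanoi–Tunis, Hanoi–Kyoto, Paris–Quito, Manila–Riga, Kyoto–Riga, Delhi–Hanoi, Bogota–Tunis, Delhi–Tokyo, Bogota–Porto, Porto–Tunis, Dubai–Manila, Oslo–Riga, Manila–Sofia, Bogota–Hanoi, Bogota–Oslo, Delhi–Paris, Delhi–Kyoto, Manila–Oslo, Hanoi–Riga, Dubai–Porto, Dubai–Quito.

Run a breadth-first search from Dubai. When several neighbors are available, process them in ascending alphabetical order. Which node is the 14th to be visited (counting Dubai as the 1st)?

Hanoi

Visit Dubai; enqueue Manila, Porto, Quito, Tunis → queue [Manila, Porto, Quito, Tunis]
Visit Manila; enqueue Oslo, Riga, Sofia, Tokyo → queue [Porto, Quito, Tunis, Oslo, Riga, Sofia, Tokyo]
Visit Porto; enqueue Bogota, Kigali → queue [Quito, Tunis, Oslo, Riga, Sofia, Tokyo, Bogota, Kigali]
Visit Quito; enqueue Paris → queue [Tunis, Oslo, Riga, Sofia, Tokyo, Bogota, Kigali, Paris]
Visit Tunis; enqueue Delhi, Hanoi → queue [Oslo, Riga, Sofia, Tokyo, Bogota, Kigali, Paris, Delhi, Hanoi]
Visit Oslo; enqueue Kyoto → queue [Riga, Sofia, Tokyo, Bogota, Kigali, Paris, Delhi, Hanoi, Kyoto]
Visit Riga → queue [Sofia, Tokyo, Bogota, Kigali, Paris, Delhi, Hanoi, Kyoto]
Visit Sofia → queue [Tokyo, Bogota, Kigali, Paris, Delhi, Hanoi, Kyoto]
Visit Tokyo → queue [Bogota, Kigali, Paris, Delhi, Hanoi, Kyoto]
Visit Bogota → queue [Kigali, Paris, Delhi, Hanoi, Kyoto]
Visit Kigali → queue [Paris, Delhi, Hanoi, Kyoto]
Visit Paris → queue [Delhi, Hanoi, Kyoto]
Visit Delhi → queue [Hanoi, Kyoto]
Visit Hanoi → queue [Kyoto]
Visit Kyoto → queue []

Visit order: Dubai, Manila, Porto, Quito, Tunis, Oslo, Riga, Sofia, Tokyo, Bogota, Kigali, Paris, Delhi, Hanoi, Kyoto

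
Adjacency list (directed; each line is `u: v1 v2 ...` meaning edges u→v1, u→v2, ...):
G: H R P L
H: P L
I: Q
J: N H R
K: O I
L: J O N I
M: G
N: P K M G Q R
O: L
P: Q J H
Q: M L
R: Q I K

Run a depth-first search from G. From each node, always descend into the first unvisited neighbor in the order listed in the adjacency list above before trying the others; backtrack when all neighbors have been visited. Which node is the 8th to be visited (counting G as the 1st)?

N

Visit G
G → H
H → P
P → Q
Q → M
Q → L
L → J
J → N
N → K
K → O
K → I
N → R

Visit order: G, H, P, Q, M, L, J, N, K, O, I, R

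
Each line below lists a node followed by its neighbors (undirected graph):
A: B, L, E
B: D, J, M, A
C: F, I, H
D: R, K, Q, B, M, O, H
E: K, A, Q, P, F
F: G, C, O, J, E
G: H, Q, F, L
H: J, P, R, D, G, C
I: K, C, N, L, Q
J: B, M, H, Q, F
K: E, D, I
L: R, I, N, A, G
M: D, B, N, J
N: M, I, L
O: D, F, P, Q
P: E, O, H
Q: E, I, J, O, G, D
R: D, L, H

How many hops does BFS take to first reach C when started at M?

3

Level 0: M
Level 1: B, D, J, N
Level 2: A, F, H, I, K, L, O, Q, R
Level 3: C, E, G, P
C first appears at level 3.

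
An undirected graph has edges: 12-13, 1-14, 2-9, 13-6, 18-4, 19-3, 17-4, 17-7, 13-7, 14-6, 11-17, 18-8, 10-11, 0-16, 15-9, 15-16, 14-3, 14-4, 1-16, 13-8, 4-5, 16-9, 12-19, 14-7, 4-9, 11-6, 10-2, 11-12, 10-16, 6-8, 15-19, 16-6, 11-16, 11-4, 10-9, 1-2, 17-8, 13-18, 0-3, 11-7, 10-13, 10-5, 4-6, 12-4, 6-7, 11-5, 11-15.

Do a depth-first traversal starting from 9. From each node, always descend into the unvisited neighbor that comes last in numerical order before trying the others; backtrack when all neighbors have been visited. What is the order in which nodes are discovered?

9 16 15 19 12 13 18 8 17 11 10 5 4 14 7 6 3 0 1 2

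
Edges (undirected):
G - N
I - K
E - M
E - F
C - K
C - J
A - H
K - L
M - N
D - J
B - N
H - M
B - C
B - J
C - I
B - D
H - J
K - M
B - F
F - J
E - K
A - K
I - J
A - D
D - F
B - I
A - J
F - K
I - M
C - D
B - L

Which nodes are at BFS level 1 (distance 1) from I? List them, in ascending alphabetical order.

B, C, J, K, M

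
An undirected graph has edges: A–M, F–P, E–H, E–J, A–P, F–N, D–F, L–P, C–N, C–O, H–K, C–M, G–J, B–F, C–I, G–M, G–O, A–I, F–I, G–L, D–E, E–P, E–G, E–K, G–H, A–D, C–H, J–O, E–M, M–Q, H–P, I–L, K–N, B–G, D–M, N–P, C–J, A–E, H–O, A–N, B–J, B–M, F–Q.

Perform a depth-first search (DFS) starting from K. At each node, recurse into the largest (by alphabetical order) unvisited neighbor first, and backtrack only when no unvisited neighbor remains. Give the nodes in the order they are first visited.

Visit K
K → N
N → P
P → L
L → I
I → F
F → Q
Q → M
M → G
G → O
O → J
J → E
E → H
H → C
E → D
D → A
J → B

K N P L I F Q M G O J E H C D A B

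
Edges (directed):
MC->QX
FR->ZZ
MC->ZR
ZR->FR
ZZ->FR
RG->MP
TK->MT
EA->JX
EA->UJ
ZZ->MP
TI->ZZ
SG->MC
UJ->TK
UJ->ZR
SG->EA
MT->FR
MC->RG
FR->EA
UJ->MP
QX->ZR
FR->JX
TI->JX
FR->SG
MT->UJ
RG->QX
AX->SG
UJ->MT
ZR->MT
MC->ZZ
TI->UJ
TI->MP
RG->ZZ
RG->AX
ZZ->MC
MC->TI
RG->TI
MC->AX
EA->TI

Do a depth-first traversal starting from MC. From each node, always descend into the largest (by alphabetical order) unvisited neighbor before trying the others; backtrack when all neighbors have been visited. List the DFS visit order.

MC, ZZ, MP, FR, SG, EA, UJ, ZR, MT, TK, TI, JX, RG, QX, AX

Visit MC
MC → ZZ
ZZ → MP
ZZ → FR
FR → SG
SG → EA
EA → UJ
UJ → ZR
ZR → MT
UJ → TK
EA → TI
TI → JX
MC → RG
RG → QX
RG → AX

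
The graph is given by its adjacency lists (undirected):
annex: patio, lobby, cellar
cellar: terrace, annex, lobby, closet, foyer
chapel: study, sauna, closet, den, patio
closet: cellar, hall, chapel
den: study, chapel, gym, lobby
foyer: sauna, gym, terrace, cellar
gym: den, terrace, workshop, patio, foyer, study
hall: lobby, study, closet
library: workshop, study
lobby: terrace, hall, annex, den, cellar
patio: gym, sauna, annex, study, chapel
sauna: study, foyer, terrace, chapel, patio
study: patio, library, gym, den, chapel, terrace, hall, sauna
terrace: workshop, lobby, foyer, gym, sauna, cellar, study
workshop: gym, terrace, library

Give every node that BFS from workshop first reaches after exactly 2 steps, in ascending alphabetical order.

Level 0: workshop
Level 1: gym, library, terrace
Level 2: cellar, den, foyer, lobby, patio, sauna, study
Level 3: annex, chapel, closet, hall

cellar, den, foyer, lobby, patio, sauna, study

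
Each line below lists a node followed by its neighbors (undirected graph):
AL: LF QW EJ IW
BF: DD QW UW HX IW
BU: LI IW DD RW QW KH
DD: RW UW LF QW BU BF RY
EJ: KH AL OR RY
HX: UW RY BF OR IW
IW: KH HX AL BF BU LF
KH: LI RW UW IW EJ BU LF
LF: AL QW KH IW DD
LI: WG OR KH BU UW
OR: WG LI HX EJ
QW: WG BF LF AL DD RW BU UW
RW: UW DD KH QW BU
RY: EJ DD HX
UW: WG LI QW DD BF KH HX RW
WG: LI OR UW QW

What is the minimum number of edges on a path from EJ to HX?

2

Level 0: EJ
Level 1: AL, KH, OR, RY
Level 2: BU, DD, HX, IW, LF, LI, QW, RW, UW, WG
Level 3: BF
HX first appears at level 2.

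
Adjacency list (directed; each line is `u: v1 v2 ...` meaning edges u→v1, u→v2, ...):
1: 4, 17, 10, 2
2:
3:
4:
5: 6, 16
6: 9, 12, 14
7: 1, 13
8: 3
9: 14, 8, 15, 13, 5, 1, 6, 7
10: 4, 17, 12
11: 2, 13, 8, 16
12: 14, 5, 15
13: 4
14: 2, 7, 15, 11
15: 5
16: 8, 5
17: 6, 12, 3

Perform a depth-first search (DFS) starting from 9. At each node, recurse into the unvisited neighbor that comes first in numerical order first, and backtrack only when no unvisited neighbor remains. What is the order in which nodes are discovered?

9 → 1 → 2 → 4 → 10 → 12 → 5 → 6 → 14 → 7 → 13 → 11 → 8 → 3 → 16 → 15 → 17

Visit 9
9 → 1
1 → 2
1 → 4
1 → 10
10 → 12
12 → 5
5 → 6
6 → 14
14 → 7
7 → 13
14 → 11
11 → 8
8 → 3
11 → 16
14 → 15
10 → 17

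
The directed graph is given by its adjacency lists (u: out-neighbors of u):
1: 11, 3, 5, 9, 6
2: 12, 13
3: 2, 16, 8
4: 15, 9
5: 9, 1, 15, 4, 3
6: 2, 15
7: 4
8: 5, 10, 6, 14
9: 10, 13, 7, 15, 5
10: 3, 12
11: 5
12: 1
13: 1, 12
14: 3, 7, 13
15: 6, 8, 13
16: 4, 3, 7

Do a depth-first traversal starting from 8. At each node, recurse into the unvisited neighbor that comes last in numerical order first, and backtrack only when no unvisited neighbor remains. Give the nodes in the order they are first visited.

8 14 13 12 1 11 5 15 6 2 9 10 3 16 7 4

Visit 8
8 → 14
14 → 13
13 → 12
12 → 1
1 → 11
11 → 5
5 → 15
15 → 6
6 → 2
5 → 9
9 → 10
10 → 3
3 → 16
16 → 7
7 → 4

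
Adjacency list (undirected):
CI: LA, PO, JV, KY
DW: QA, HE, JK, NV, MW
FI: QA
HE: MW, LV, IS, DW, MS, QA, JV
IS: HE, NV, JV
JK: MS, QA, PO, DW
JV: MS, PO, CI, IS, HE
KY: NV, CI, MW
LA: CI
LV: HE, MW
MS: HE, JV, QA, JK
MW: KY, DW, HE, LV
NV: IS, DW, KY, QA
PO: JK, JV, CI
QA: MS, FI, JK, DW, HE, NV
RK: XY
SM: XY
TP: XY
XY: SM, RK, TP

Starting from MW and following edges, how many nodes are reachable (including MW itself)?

15

BFS from MW visits: MW, LV, KY, HE, DW, NV, CI, QA, MS, JV, IS, JK, PO, LA, FI
Reachable nodes: 15 of 19 total.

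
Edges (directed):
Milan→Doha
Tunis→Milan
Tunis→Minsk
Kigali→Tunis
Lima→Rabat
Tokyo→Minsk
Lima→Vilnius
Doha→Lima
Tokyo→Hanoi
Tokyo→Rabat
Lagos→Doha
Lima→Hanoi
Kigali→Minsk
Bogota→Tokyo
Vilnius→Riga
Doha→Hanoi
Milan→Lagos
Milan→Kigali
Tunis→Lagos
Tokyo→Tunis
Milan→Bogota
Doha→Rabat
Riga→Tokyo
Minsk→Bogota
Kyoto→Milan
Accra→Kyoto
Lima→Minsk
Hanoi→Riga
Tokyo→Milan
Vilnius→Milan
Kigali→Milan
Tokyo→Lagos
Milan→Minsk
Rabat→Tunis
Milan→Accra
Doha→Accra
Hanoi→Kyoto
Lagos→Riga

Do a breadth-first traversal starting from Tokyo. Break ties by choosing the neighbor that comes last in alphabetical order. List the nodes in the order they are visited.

Tokyo Tunis Rabat Minsk Milan Lagos Hanoi Bogota Kigali Doha Accra Riga Kyoto Lima Vilnius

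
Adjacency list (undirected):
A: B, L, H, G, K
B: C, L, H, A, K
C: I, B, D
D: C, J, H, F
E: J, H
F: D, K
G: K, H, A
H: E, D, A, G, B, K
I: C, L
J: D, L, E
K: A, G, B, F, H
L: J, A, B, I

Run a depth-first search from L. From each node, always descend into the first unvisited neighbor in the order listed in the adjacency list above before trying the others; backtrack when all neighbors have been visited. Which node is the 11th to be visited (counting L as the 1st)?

Visit L
L → J
J → D
D → C
C → I
C → B
B → H
H → E
H → A
A → G
G → K
K → F

Visit order: L, J, D, C, I, B, H, E, A, G, K, F

K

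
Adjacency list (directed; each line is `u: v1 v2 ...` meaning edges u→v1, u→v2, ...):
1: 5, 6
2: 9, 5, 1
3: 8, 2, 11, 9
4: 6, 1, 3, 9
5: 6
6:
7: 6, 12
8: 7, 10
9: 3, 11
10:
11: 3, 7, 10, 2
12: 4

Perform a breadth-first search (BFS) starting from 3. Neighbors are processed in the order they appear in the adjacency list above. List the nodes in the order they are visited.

Visit 3; enqueue 8, 2, 11, 9 → queue [8, 2, 11, 9]
Visit 8; enqueue 7, 10 → queue [2, 11, 9, 7, 10]
Visit 2; enqueue 5, 1 → queue [11, 9, 7, 10, 5, 1]
Visit 11 → queue [9, 7, 10, 5, 1]
Visit 9 → queue [7, 10, 5, 1]
Visit 7; enqueue 6, 12 → queue [10, 5, 1, 6, 12]
Visit 10 → queue [5, 1, 6, 12]
Visit 5 → queue [1, 6, 12]
Visit 1 → queue [6, 12]
Visit 6 → queue [12]
Visit 12; enqueue 4 → queue [4]
Visit 4 → queue []

3 -> 8 -> 2 -> 11 -> 9 -> 7 -> 10 -> 5 -> 1 -> 6 -> 12 -> 4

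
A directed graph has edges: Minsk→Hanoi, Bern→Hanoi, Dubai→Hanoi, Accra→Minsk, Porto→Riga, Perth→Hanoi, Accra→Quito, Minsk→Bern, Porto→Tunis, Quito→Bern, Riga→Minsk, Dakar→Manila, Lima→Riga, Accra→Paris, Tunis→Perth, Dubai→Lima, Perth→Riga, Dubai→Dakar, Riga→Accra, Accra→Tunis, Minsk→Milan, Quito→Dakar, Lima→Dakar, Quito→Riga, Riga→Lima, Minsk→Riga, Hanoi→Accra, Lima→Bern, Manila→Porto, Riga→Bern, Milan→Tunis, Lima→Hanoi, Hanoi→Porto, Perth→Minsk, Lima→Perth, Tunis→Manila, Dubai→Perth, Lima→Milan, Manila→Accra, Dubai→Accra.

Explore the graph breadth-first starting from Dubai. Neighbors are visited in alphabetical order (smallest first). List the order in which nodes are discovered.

Visit Dubai; enqueue Accra, Dakar, Hanoi, Lima, Perth → queue [Accra, Dakar, Hanoi, Lima, Perth]
Visit Accra; enqueue Minsk, Paris, Quito, Tunis → queue [Dakar, Hanoi, Lima, Perth, Minsk, Paris, Quito, Tunis]
Visit Dakar; enqueue Manila → queue [Hanoi, Lima, Perth, Minsk, Paris, Quito, Tunis, Manila]
Visit Hanoi; enqueue Porto → queue [Lima, Perth, Minsk, Paris, Quito, Tunis, Manila, Porto]
Visit Lima; enqueue Bern, Milan, Riga → queue [Perth, Minsk, Paris, Quito, Tunis, Manila, Porto, Bern, Milan, Riga]
Visit Perth → queue [Minsk, Paris, Quito, Tunis, Manila, Porto, Bern, Milan, Riga]
Visit Minsk → queue [Paris, Quito, Tunis, Manila, Porto, Bern, Milan, Riga]
Visit Paris → queue [Quito, Tunis, Manila, Porto, Bern, Milan, Riga]
Visit Quito → queue [Tunis, Manila, Porto, Bern, Milan, Riga]
Visit Tunis → queue [Manila, Porto, Bern, Milan, Riga]
Visit Manila → queue [Porto, Bern, Milan, Riga]
Visit Porto → queue [Bern, Milan, Riga]
Visit Bern → queue [Milan, Riga]
Visit Milan → queue [Riga]
Visit Riga → queue []

Dubai Accra Dakar Hanoi Lima Perth Minsk Paris Quito Tunis Manila Porto Bern Milan Riga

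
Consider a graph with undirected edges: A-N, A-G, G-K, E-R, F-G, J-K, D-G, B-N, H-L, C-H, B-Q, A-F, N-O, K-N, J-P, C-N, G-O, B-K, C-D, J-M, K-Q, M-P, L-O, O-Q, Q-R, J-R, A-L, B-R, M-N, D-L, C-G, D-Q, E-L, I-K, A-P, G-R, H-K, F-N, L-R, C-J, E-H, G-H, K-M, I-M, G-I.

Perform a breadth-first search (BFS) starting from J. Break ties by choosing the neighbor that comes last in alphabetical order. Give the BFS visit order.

J → R → P → M → K → C → Q → L → G → E → B → A → N → I → H → D → O → F

Visit J; enqueue R, P, M, K, C → queue [R, P, M, K, C]
Visit R; enqueue Q, L, G, E, B → queue [P, M, K, C, Q, L, G, E, B]
Visit P; enqueue A → queue [M, K, C, Q, L, G, E, B, A]
Visit M; enqueue N, I → queue [K, C, Q, L, G, E, B, A, N, I]
Visit K; enqueue H → queue [C, Q, L, G, E, B, A, N, I, H]
Visit C; enqueue D → queue [Q, L, G, E, B, A, N, I, H, D]
Visit Q; enqueue O → queue [L, G, E, B, A, N, I, H, D, O]
Visit L → queue [G, E, B, A, N, I, H, D, O]
Visit G; enqueue F → queue [E, B, A, N, I, H, D, O, F]
Visit E → queue [B, A, N, I, H, D, O, F]
Visit B → queue [A, N, I, H, D, O, F]
Visit A → queue [N, I, H, D, O, F]
Visit N → queue [I, H, D, O, F]
Visit I → queue [H, D, O, F]
Visit H → queue [D, O, F]
Visit D → queue [O, F]
Visit O → queue [F]
Visit F → queue []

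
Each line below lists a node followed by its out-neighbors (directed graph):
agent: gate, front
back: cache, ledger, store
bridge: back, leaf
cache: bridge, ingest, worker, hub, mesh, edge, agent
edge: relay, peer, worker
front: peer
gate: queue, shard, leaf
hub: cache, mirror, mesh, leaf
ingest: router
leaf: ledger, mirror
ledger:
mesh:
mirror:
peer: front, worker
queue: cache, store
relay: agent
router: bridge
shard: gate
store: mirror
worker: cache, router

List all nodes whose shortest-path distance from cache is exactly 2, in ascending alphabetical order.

back, front, gate, leaf, mirror, peer, relay, router

Level 0: cache
Level 1: agent, bridge, edge, hub, ingest, mesh, worker
Level 2: back, front, gate, leaf, mirror, peer, relay, router
Level 3: ledger, queue, shard, store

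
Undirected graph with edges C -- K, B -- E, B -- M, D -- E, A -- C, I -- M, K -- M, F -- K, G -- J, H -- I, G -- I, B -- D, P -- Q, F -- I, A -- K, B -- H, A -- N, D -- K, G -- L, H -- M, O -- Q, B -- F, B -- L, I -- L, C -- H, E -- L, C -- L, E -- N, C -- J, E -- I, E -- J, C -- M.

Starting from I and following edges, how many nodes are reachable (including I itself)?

14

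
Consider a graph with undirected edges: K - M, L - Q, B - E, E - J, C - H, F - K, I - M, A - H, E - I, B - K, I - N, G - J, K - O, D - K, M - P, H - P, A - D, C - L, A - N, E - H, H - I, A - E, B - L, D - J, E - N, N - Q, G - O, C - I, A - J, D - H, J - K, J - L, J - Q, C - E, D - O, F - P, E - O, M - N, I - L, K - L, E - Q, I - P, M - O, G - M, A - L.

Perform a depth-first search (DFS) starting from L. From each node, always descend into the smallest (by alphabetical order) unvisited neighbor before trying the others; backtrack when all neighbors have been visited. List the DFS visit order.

Visit L
L → A
A → D
D → H
H → C
C → E
E → B
B → K
K → F
F → P
P → I
I → M
M → G
G → J
J → Q
Q → N
G → O

L → A → D → H → C → E → B → K → F → P → I → M → G → J → Q → N → O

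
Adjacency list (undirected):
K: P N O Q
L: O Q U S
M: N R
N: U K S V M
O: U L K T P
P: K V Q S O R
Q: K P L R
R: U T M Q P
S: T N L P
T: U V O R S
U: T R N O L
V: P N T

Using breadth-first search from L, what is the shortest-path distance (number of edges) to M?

3

Level 0: L
Level 1: O, Q, S, U
Level 2: K, N, P, R, T
Level 3: M, V
M first appears at level 3.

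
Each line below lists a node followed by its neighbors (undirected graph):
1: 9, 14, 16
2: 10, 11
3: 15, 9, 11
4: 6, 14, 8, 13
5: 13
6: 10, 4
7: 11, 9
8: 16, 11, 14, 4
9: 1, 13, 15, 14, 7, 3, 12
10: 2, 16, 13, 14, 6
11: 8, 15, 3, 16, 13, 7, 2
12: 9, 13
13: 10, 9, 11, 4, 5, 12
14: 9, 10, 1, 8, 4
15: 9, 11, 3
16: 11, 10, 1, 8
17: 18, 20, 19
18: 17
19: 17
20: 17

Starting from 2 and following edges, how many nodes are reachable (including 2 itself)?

16

BFS from 2 visits: 2, 10, 11, 16, 13, 14, 6, 8, 15, 3, 7, 1, 9, 4, 5, 12
Reachable nodes: 16 of 20 total.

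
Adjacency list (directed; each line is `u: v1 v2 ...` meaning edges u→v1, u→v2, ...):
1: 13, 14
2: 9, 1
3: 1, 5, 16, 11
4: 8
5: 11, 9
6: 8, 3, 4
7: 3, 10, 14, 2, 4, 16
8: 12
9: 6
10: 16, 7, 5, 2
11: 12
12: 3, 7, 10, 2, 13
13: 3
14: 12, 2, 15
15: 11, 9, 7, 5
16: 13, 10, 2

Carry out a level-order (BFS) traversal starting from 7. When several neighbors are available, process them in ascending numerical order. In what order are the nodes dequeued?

7 -> 2 -> 3 -> 4 -> 10 -> 14 -> 16 -> 1 -> 9 -> 5 -> 11 -> 8 -> 12 -> 15 -> 13 -> 6

Visit 7; enqueue 2, 3, 4, 10, 14, 16 → queue [2, 3, 4, 10, 14, 16]
Visit 2; enqueue 1, 9 → queue [3, 4, 10, 14, 16, 1, 9]
Visit 3; enqueue 5, 11 → queue [4, 10, 14, 16, 1, 9, 5, 11]
Visit 4; enqueue 8 → queue [10, 14, 16, 1, 9, 5, 11, 8]
Visit 10 → queue [14, 16, 1, 9, 5, 11, 8]
Visit 14; enqueue 12, 15 → queue [16, 1, 9, 5, 11, 8, 12, 15]
Visit 16; enqueue 13 → queue [1, 9, 5, 11, 8, 12, 15, 13]
Visit 1 → queue [9, 5, 11, 8, 12, 15, 13]
Visit 9; enqueue 6 → queue [5, 11, 8, 12, 15, 13, 6]
Visit 5 → queue [11, 8, 12, 15, 13, 6]
Visit 11 → queue [8, 12, 15, 13, 6]
Visit 8 → queue [12, 15, 13, 6]
Visit 12 → queue [15, 13, 6]
Visit 15 → queue [13, 6]
Visit 13 → queue [6]
Visit 6 → queue []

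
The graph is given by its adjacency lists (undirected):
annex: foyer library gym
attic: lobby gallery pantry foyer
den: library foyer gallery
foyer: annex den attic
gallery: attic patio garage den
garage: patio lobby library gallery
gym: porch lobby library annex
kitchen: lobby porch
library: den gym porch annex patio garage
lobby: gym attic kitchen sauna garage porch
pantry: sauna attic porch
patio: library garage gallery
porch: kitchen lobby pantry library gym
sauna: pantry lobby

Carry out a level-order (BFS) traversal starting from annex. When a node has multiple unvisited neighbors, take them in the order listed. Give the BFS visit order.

Visit annex; enqueue foyer, library, gym → queue [foyer, library, gym]
Visit foyer; enqueue den, attic → queue [library, gym, den, attic]
Visit library; enqueue porch, patio, garage → queue [gym, den, attic, porch, patio, garage]
Visit gym; enqueue lobby → queue [den, attic, porch, patio, garage, lobby]
Visit den; enqueue gallery → queue [attic, porch, patio, garage, lobby, gallery]
Visit attic; enqueue pantry → queue [porch, patio, garage, lobby, gallery, pantry]
Visit porch; enqueue kitchen → queue [patio, garage, lobby, gallery, pantry, kitchen]
Visit patio → queue [garage, lobby, gallery, pantry, kitchen]
Visit garage → queue [lobby, gallery, pantry, kitchen]
Visit lobby; enqueue sauna → queue [gallery, pantry, kitchen, sauna]
Visit gallery → queue [pantry, kitchen, sauna]
Visit pantry → queue [kitchen, sauna]
Visit kitchen → queue [sauna]
Visit sauna → queue []

annex → foyer → library → gym → den → attic → porch → patio → garage → lobby → gallery → pantry → kitchen → sauna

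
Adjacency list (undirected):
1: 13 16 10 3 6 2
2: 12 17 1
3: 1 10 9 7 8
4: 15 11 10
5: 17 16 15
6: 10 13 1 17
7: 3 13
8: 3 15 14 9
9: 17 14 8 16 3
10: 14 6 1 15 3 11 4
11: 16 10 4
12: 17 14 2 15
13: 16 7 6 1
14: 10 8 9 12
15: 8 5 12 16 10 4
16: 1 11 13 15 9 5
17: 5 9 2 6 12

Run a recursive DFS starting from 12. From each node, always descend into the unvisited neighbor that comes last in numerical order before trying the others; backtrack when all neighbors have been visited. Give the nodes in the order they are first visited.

12, 17, 9, 16, 15, 10, 14, 8, 3, 7, 13, 6, 1, 2, 11, 4, 5

Visit 12
12 → 17
17 → 9
9 → 16
16 → 15
15 → 10
10 → 14
14 → 8
8 → 3
3 → 7
7 → 13
13 → 6
6 → 1
1 → 2
10 → 11
11 → 4
15 → 5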